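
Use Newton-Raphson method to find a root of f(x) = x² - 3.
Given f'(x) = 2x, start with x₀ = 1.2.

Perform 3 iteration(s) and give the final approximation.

f(x) = x² - 3
f'(x) = 2x
x₀ = 1.2

Newton-Raphson formula: x_{n+1} = x_n - f(x_n)/f'(x_n)

Iteration 1:
  f(1.200000) = -1.560000
  f'(1.200000) = 2.400000
  x_1 = 1.200000 - (-1.560000)/2.400000 = 1.850000
Iteration 2:
  f(1.850000) = 0.422500
  f'(1.850000) = 3.700000
  x_2 = 1.850000 - 0.422500/3.700000 = 1.735811
Iteration 3:
  f(1.735811) = 0.013039
  f'(1.735811) = 3.471622
  x_3 = 1.735811 - 0.013039/3.471622 = 1.732055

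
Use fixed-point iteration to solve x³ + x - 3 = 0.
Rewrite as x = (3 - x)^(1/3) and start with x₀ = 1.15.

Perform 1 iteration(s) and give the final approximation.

Equation: x³ + x - 3 = 0
Fixed-point form: x = (3 - x)^(1/3)
x₀ = 1.15

x_1 = g(1.150000) = 1.227601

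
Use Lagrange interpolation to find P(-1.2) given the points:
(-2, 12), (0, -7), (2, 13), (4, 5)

Lagrange interpolation formula:
P(x) = Σ yᵢ × Lᵢ(x)
where Lᵢ(x) = Π_{j≠i} (x - xⱼ)/(xᵢ - xⱼ)

L_0(-1.2) = (-1.2 - 0)/(-2 - 0) × (-1.2 - 2)/(-2 - 2) × (-1.2 - 4)/(-2 - 4) = 0.416000
L_1(-1.2) = (-1.2 - (-2))/(0 - (-2)) × (-1.2 - 2)/(0 - 2) × (-1.2 - 4)/(0 - 4) = 0.832000
L_2(-1.2) = (-1.2 - (-2))/(2 - (-2)) × (-1.2 - 0)/(2 - 0) × (-1.2 - 4)/(2 - 4) = -0.312000
L_3(-1.2) = (-1.2 - (-2))/(4 - (-2)) × (-1.2 - 0)/(4 - 0) × (-1.2 - 2)/(4 - 2) = 0.064000

P(-1.2) = 12×L_0(-1.2) + (-7)×L_1(-1.2) + 13×L_2(-1.2) + 5×L_3(-1.2)
P(-1.2) = -4.568000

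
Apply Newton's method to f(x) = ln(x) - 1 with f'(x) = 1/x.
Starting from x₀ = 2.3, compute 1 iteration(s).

f(x) = ln(x) - 1
f'(x) = 1/x
x₀ = 2.3

Newton-Raphson formula: x_{n+1} = x_n - f(x_n)/f'(x_n)

Iteration 1:
  f(2.300000) = -0.167091
  f'(2.300000) = 0.434783
  x_1 = 2.300000 - (-0.167091)/0.434783 = 2.684309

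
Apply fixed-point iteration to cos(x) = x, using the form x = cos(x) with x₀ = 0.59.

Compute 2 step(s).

Equation: cos(x) = x
Fixed-point form: x = cos(x)
x₀ = 0.59

x_1 = g(0.590000) = 0.830941
x_2 = g(0.830941) = 0.674181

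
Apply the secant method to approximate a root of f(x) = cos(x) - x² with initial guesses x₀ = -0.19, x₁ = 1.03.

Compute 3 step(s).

f(x) = cos(x) - x²
x₀ = -0.19, x₁ = 1.03

Secant formula: x_{n+1} = x_n - f(x_n)(x_n - x_{n-1})/(f(x_n) - f(x_{n-1}))

Iteration 1:
  f(-0.190000) = 0.945904
  f(1.030000) = -0.546081
  x_2 = 1.030000 - (-0.546081)×(1.030000 - (-0.190000))/(-0.546081 - 0.945904)
       = 0.583468
Iteration 2:
  f(1.030000) = -0.546081
  f(0.583468) = 0.494122
  x_3 = 0.583468 - 0.494122×(0.583468 - 1.030000)/(0.494122 - (-0.546081))
       = 0.795582
Iteration 3:
  f(0.583468) = 0.494122
  f(0.795582) = 0.066919
  x_4 = 0.795582 - 0.066919×(0.795582 - 0.583468)/(0.066919 - 0.494122)
       = 0.828808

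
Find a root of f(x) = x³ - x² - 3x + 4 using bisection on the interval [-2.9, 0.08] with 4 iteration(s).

f(x) = x³ - x² - 3x + 4
Initial interval: [-2.9, 0.08]

Iteration 1:
  c_1 = (-2.900000 + 0.080000)/2 = -1.410000
  f(c_1) = f(-1.410000) = 3.438679
  f(a) × f(c) < 0, new interval: [-2.900000, -1.410000]
Iteration 2:
  c_2 = (-2.900000 + (-1.410000))/2 = -2.155000
  f(c_2) = f(-2.155000) = -4.186899
  f(a) × f(c) ≥ 0, new interval: [-2.155000, -1.410000]
Iteration 3:
  c_3 = (-2.155000 + (-1.410000))/2 = -1.782500
  f(c_3) = f(-1.782500) = 0.506645
  f(a) × f(c) < 0, new interval: [-2.155000, -1.782500]
Iteration 4:
  c_4 = (-2.155000 + (-1.782500))/2 = -1.968750
  f(c_4) = f(-1.968750) = -1.600555
  f(a) × f(c) ≥ 0, new interval: [-1.968750, -1.782500]

After 4 iteration(s), the approximation is c_4 = -1.968750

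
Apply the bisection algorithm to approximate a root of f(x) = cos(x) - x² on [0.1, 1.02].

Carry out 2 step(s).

f(x) = cos(x) - x²
Initial interval: [0.1, 1.02]

Iteration 1:
  c_1 = (0.100000 + 1.020000)/2 = 0.560000
  f(c_1) = f(0.560000) = 0.533655
  f(a) × f(c) ≥ 0, new interval: [0.560000, 1.020000]
Iteration 2:
  c_2 = (0.560000 + 1.020000)/2 = 0.790000
  f(c_2) = f(0.790000) = 0.079745
  f(a) × f(c) ≥ 0, new interval: [0.790000, 1.020000]

After 2 iteration(s), the approximation is c_2 = 0.790000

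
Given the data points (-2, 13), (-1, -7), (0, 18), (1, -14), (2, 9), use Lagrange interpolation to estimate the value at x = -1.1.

Lagrange interpolation formula:
P(x) = Σ yᵢ × Lᵢ(x)
where Lᵢ(x) = Π_{j≠i} (x - xⱼ)/(xᵢ - xⱼ)

L_0(-1.1) = (-1.1 - (-1))/(-2 - (-1)) × (-1.1 - 0)/(-2 - 0) × (-1.1 - 1)/(-2 - 1) × (-1.1 - 2)/(-2 - 2) = 0.029838
L_1(-1.1) = (-1.1 - (-2))/(-1 - (-2)) × (-1.1 - 0)/(-1 - 0) × (-1.1 - 1)/(-1 - 1) × (-1.1 - 2)/(-1 - 2) = 1.074150
L_2(-1.1) = (-1.1 - (-2))/(0 - (-2)) × (-1.1 - (-1))/(0 - (-1)) × (-1.1 - 1)/(0 - 1) × (-1.1 - 2)/(0 - 2) = -0.146475
L_3(-1.1) = (-1.1 - (-2))/(1 - (-2)) × (-1.1 - (-1))/(1 - (-1)) × (-1.1 - 0)/(1 - 0) × (-1.1 - 2)/(1 - 2) = 0.051150
L_4(-1.1) = (-1.1 - (-2))/(2 - (-2)) × (-1.1 - (-1))/(2 - (-1)) × (-1.1 - 0)/(2 - 0) × (-1.1 - 1)/(2 - 1) = -0.008663

P(-1.1) = 13×L_0(-1.1) + (-7)×L_1(-1.1) + 18×L_2(-1.1) + (-14)×L_3(-1.1) + 9×L_4(-1.1)
P(-1.1) = -10.561775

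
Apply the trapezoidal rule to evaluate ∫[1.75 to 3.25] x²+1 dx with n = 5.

f(x) = x²+1
a = 1.75, b = 3.25, n = 5
h = (b - a)/n = 0.300000

Trapezoidal rule: (h/2)[f(x₀) + 2f(x₁) + 2f(x₂) + ... + f(xₙ)]

x_0 = 1.7500, f(x_0) = 4.062500, coefficient = 1
x_1 = 2.0500, f(x_1) = 5.202500, coefficient = 2
x_2 = 2.3500, f(x_2) = 6.522500, coefficient = 2
x_3 = 2.6500, f(x_3) = 8.022500, coefficient = 2
x_4 = 2.9500, f(x_4) = 9.702500, coefficient = 2
x_5 = 3.2500, f(x_5) = 11.562500, coefficient = 1

I ≈ (0.300000/2) × 74.525000 = 11.178750
Exact value: 11.156250
Error: 0.022500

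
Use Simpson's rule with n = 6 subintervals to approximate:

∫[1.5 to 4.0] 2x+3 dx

f(x) = 2x+3
a = 1.5, b = 4.0, n = 6
h = (b - a)/n = 0.416667

Simpson's rule: (h/3)[f(x₀) + 4f(x₁) + 2f(x₂) + ... + f(xₙ)]

x_0 = 1.5000, f(x_0) = 6.000000, coefficient = 1
x_1 = 1.9167, f(x_1) = 6.833333, coefficient = 4
x_2 = 2.3333, f(x_2) = 7.666667, coefficient = 2
x_3 = 2.7500, f(x_3) = 8.500000, coefficient = 4
x_4 = 3.1667, f(x_4) = 9.333333, coefficient = 2
x_5 = 3.5833, f(x_5) = 10.166667, coefficient = 4
x_6 = 4.0000, f(x_6) = 11.000000, coefficient = 1

I ≈ (0.416667/3) × 153.000000 = 21.250000
Exact value: 21.250000
Error: 0.000000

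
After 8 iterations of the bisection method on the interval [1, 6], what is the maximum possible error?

Bisection error bound: |error| ≤ (b-a)/2^n
|error| ≤ (6 - 1)/2^8 = 5/2^8
|error| ≤ 0.0195312500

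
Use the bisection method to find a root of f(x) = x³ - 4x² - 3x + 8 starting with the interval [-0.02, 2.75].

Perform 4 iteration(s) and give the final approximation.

f(x) = x³ - 4x² - 3x + 8
Initial interval: [-0.02, 2.75]

Iteration 1:
  c_1 = (-0.020000 + 2.750000)/2 = 1.365000
  f(c_1) = f(1.365000) = -1.004598
  f(a) × f(c) < 0, new interval: [-0.020000, 1.365000]
Iteration 2:
  c_2 = (-0.020000 + 1.365000)/2 = 0.672500
  f(c_2) = f(0.672500) = 4.477617
  f(a) × f(c) ≥ 0, new interval: [0.672500, 1.365000]
Iteration 3:
  c_3 = (0.672500 + 1.365000)/2 = 1.018750
  f(c_3) = f(1.018750) = 1.849655
  f(a) × f(c) ≥ 0, new interval: [1.018750, 1.365000]
Iteration 4:
  c_4 = (1.018750 + 1.365000)/2 = 1.191875
  f(c_4) = f(1.191875) = 0.435248
  f(a) × f(c) ≥ 0, new interval: [1.191875, 1.365000]

After 4 iteration(s), the approximation is c_4 = 1.191875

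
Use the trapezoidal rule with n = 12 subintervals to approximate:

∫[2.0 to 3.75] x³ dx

f(x) = x³
a = 2.0, b = 3.75, n = 12
h = (b - a)/n = 0.145833

Trapezoidal rule: (h/2)[f(x₀) + 2f(x₁) + 2f(x₂) + ... + f(xₙ)]

x_0 = 2.0000, f(x_0) = 8.000000, coefficient = 1
x_1 = 2.1458, f(x_1) = 9.880706, coefficient = 2
x_2 = 2.2917, f(x_2) = 12.035229, coefficient = 2
x_3 = 2.4375, f(x_3) = 14.482178, coefficient = 2
x_4 = 2.5833, f(x_4) = 17.240162, coefficient = 2
x_5 = 2.7292, f(x_5) = 20.327790, coefficient = 2
x_6 = 2.8750, f(x_6) = 23.763672, coefficient = 2
x_7 = 3.0208, f(x_7) = 27.566415, coefficient = 2
x_8 = 3.1667, f(x_8) = 31.754630, coefficient = 2
x_9 = 3.3125, f(x_9) = 36.346924, coefficient = 2
x_10 = 3.4583, f(x_10) = 41.361907, coefficient = 2
x_11 = 3.6042, f(x_11) = 46.818188, coefficient = 2
x_12 = 3.7500, f(x_12) = 52.734375, coefficient = 1

I ≈ (0.145833/2) × 623.889974 = 45.491977
Exact value: 45.438477
Error: 0.053501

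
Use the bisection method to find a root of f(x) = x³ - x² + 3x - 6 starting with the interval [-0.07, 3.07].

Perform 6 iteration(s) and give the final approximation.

f(x) = x³ - x² + 3x - 6
Initial interval: [-0.07, 3.07]

Iteration 1:
  c_1 = (-0.070000 + 3.070000)/2 = 1.500000
  f(c_1) = f(1.500000) = -0.375000
  f(a) × f(c) ≥ 0, new interval: [1.500000, 3.070000]
Iteration 2:
  c_2 = (1.500000 + 3.070000)/2 = 2.285000
  f(c_2) = f(2.285000) = 7.564274
  f(a) × f(c) < 0, new interval: [1.500000, 2.285000]
Iteration 3:
  c_3 = (1.500000 + 2.285000)/2 = 1.892500
  f(c_3) = f(1.892500) = 2.874039
  f(a) × f(c) < 0, new interval: [1.500000, 1.892500]
Iteration 4:
  c_4 = (1.500000 + 1.892500)/2 = 1.696250
  f(c_4) = f(1.696250) = 1.092045
  f(a) × f(c) < 0, new interval: [1.500000, 1.696250]
Iteration 5:
  c_5 = (1.500000 + 1.696250)/2 = 1.598125
  f(c_5) = f(1.598125) = 0.321988
  f(a) × f(c) < 0, new interval: [1.500000, 1.598125]
Iteration 6:
  c_6 = (1.500000 + 1.598125)/2 = 1.549063
  f(c_6) = f(1.549063) = -0.035285
  f(a) × f(c) ≥ 0, new interval: [1.549063, 1.598125]

After 6 iteration(s), the approximation is c_6 = 1.549063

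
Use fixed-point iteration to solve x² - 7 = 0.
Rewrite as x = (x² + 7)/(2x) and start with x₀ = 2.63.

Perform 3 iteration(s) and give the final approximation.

Equation: x² - 7 = 0
Fixed-point form: x = (x² + 7)/(2x)
x₀ = 2.63

x_1 = g(2.630000) = 2.645798
x_2 = g(2.645798) = 2.645751
x_3 = g(2.645751) = 2.645751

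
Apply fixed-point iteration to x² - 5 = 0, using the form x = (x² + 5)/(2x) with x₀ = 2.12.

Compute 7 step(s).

Equation: x² - 5 = 0
Fixed-point form: x = (x² + 5)/(2x)
x₀ = 2.12

x_1 = g(2.120000) = 2.239245
x_2 = g(2.239245) = 2.236070
x_3 = g(2.236070) = 2.236068
x_4 = g(2.236068) = 2.236068
x_5 = g(2.236068) = 2.236068
x_6 = g(2.236068) = 2.236068
x_7 = g(2.236068) = 2.236068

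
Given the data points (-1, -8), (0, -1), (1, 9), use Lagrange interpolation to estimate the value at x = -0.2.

Lagrange interpolation formula:
P(x) = Σ yᵢ × Lᵢ(x)
where Lᵢ(x) = Π_{j≠i} (x - xⱼ)/(xᵢ - xⱼ)

L_0(-0.2) = (-0.2 - 0)/(-1 - 0) × (-0.2 - 1)/(-1 - 1) = 0.120000
L_1(-0.2) = (-0.2 - (-1))/(0 - (-1)) × (-0.2 - 1)/(0 - 1) = 0.960000
L_2(-0.2) = (-0.2 - (-1))/(1 - (-1)) × (-0.2 - 0)/(1 - 0) = -0.080000

P(-0.2) = (-8)×L_0(-0.2) + (-1)×L_1(-0.2) + 9×L_2(-0.2)
P(-0.2) = -2.640000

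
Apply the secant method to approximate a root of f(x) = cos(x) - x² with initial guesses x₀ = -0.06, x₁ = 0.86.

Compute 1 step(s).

f(x) = cos(x) - x²
x₀ = -0.06, x₁ = 0.86

Secant formula: x_{n+1} = x_n - f(x_n)(x_n - x_{n-1})/(f(x_n) - f(x_{n-1}))

Iteration 1:
  f(-0.060000) = 0.994601
  f(0.860000) = -0.087163
  x_2 = 0.860000 - (-0.087163)×(0.860000 - (-0.060000))/(-0.087163 - 0.994601)
       = 0.785871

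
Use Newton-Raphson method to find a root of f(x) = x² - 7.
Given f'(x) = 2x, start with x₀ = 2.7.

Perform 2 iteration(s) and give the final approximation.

f(x) = x² - 7
f'(x) = 2x
x₀ = 2.7

Newton-Raphson formula: x_{n+1} = x_n - f(x_n)/f'(x_n)

Iteration 1:
  f(2.700000) = 0.290000
  f'(2.700000) = 5.400000
  x_1 = 2.700000 - 0.290000/5.400000 = 2.646296
Iteration 2:
  f(2.646296) = 0.002884
  f'(2.646296) = 5.292593
  x_2 = 2.646296 - 0.002884/5.292593 = 2.645751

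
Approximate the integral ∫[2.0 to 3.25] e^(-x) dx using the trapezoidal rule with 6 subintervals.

f(x) = e^(-x)
a = 2.0, b = 3.25, n = 6
h = (b - a)/n = 0.208333

Trapezoidal rule: (h/2)[f(x₀) + 2f(x₁) + 2f(x₂) + ... + f(xₙ)]

x_0 = 2.0000, f(x_0) = 0.135335, coefficient = 1
x_1 = 2.2083, f(x_1) = 0.109884, coefficient = 2
x_2 = 2.4167, f(x_2) = 0.089219, coefficient = 2
x_3 = 2.6250, f(x_3) = 0.072440, coefficient = 2
x_4 = 2.8333, f(x_4) = 0.058816, coefficient = 2
x_5 = 3.0417, f(x_5) = 0.047755, coefficient = 2
x_6 = 3.2500, f(x_6) = 0.038774, coefficient = 1

I ≈ (0.208333/2) × 0.930337 = 0.096910
Exact value: 0.096561
Error: 0.000349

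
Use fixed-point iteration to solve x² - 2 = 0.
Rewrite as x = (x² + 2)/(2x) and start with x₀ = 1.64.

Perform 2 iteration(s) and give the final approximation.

Equation: x² - 2 = 0
Fixed-point form: x = (x² + 2)/(2x)
x₀ = 1.64

x_1 = g(1.640000) = 1.429756
x_2 = g(1.429756) = 1.414298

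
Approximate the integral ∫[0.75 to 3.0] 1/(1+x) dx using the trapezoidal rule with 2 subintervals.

f(x) = 1/(1+x)
a = 0.75, b = 3.0, n = 2
h = (b - a)/n = 1.125000

Trapezoidal rule: (h/2)[f(x₀) + 2f(x₁) + 2f(x₂) + ... + f(xₙ)]

x_0 = 0.7500, f(x_0) = 0.571429, coefficient = 1
x_1 = 1.8750, f(x_1) = 0.347826, coefficient = 2
x_2 = 3.0000, f(x_2) = 0.250000, coefficient = 1

I ≈ (1.125000/2) × 1.517081 = 0.853358
Exact value: 0.826679
Error: 0.026679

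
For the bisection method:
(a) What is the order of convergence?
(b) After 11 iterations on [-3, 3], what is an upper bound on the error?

(a) Bisection has linear (order 1) convergence; the error is halved each step.

(b) Error bound = (b-a)/2^n = (3 - (-3))/2^{11}
    = 6/2^{11}

(a) 1 (linear); (b) error ≤ 2.93e-03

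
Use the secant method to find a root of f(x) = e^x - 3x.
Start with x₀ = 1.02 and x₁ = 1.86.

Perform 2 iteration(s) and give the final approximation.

f(x) = e^x - 3x
x₀ = 1.02, x₁ = 1.86

Secant formula: x_{n+1} = x_n - f(x_n)(x_n - x_{n-1})/(f(x_n) - f(x_{n-1}))

Iteration 1:
  f(1.020000) = -0.286805
  f(1.860000) = 0.843737
  x_2 = 1.860000 - 0.843737×(1.860000 - 1.020000)/(0.843737 - (-0.286805))
       = 1.233098
Iteration 2:
  f(1.860000) = 0.843737
  f(1.233098) = -0.267449
  x_3 = 1.233098 - (-0.267449)×(1.233098 - 1.860000)/(-0.267449 - 0.843737)
       = 1.383986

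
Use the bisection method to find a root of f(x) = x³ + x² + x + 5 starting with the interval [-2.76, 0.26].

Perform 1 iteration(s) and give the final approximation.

f(x) = x³ + x² + x + 5
Initial interval: [-2.76, 0.26]

Iteration 1:
  c_1 = (-2.760000 + 0.260000)/2 = -1.250000
  f(c_1) = f(-1.250000) = 3.359375
  f(a) × f(c) < 0, new interval: [-2.760000, -1.250000]

After 1 iteration(s), the approximation is c_1 = -1.250000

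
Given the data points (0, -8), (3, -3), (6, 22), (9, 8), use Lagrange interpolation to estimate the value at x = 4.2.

Lagrange interpolation formula:
P(x) = Σ yᵢ × Lᵢ(x)
where Lᵢ(x) = Π_{j≠i} (x - xⱼ)/(xᵢ - xⱼ)

L_0(4.2) = (4.2 - 3)/(0 - 3) × (4.2 - 6)/(0 - 6) × (4.2 - 9)/(0 - 9) = -0.064000
L_1(4.2) = (4.2 - 0)/(3 - 0) × (4.2 - 6)/(3 - 6) × (4.2 - 9)/(3 - 9) = 0.672000
L_2(4.2) = (4.2 - 0)/(6 - 0) × (4.2 - 3)/(6 - 3) × (4.2 - 9)/(6 - 9) = 0.448000
L_3(4.2) = (4.2 - 0)/(9 - 0) × (4.2 - 3)/(9 - 3) × (4.2 - 6)/(9 - 6) = -0.056000

P(4.2) = (-8)×L_0(4.2) + (-3)×L_1(4.2) + 22×L_2(4.2) + 8×L_3(4.2)
P(4.2) = 7.904000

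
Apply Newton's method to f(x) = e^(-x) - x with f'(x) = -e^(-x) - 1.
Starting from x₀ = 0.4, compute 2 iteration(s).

f(x) = e^(-x) - x
f'(x) = -e^(-x) - 1
x₀ = 0.4

Newton-Raphson formula: x_{n+1} = x_n - f(x_n)/f'(x_n)

Iteration 1:
  f(0.400000) = 0.270320
  f'(0.400000) = -1.670320
  x_1 = 0.400000 - 0.270320/(-1.670320) = 0.561837
Iteration 2:
  f(0.561837) = 0.008323
  f'(0.561837) = -1.570161
  x_2 = 0.561837 - 0.008323/(-1.570161) = 0.567138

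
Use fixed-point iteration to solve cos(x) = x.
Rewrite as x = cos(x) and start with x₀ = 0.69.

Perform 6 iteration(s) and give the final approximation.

Equation: cos(x) = x
Fixed-point form: x = cos(x)
x₀ = 0.69

x_1 = g(0.690000) = 0.771246
x_2 = g(0.771246) = 0.717043
x_3 = g(0.717043) = 0.753752
x_4 = g(0.753752) = 0.729126
x_5 = g(0.729126) = 0.745757
x_6 = g(0.745757) = 0.734574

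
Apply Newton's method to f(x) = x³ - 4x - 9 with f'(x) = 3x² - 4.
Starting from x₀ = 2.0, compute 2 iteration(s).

f(x) = x³ - 4x - 9
f'(x) = 3x² - 4
x₀ = 2.0

Newton-Raphson formula: x_{n+1} = x_n - f(x_n)/f'(x_n)

Iteration 1:
  f(2.000000) = -9.000000
  f'(2.000000) = 8.000000
  x_1 = 2.000000 - (-9.000000)/8.000000 = 3.125000
Iteration 2:
  f(3.125000) = 9.017578
  f'(3.125000) = 25.296875
  x_2 = 3.125000 - 9.017578/25.296875 = 2.768530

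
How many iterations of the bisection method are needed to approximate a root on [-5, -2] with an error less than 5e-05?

We need (b-a)/2^n ≤ 5e-05
(-2 - (-5))/2^n ≤ 5e-05
3/2^n ≤ 5e-05
2^n ≥ 60000
n ≥ log₂(60000) = 15.87
n ≥ 16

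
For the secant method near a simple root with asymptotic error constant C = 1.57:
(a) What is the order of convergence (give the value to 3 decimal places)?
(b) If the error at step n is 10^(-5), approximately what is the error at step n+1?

(a) Secant method has superlinear convergence with order φ = (1+√5)/2 ≈ 1.618.
    This means |e_{n+1}| ≈ C|e_n|^1.618.

(b) With |e_n| = 10^(-5) and C = 1.57:
    |e_{n+1}| ≈ 1.57 × (10^(-5))^1.618 = 1.57 × 10^(-8.09)

(a) ≈ 1.618 (golden ratio); (b) |e_{n+1}| ≈ 1.276e-08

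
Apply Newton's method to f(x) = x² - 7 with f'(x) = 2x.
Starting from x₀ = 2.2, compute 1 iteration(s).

f(x) = x² - 7
f'(x) = 2x
x₀ = 2.2

Newton-Raphson formula: x_{n+1} = x_n - f(x_n)/f'(x_n)

Iteration 1:
  f(2.200000) = -2.160000
  f'(2.200000) = 4.400000
  x_1 = 2.200000 - (-2.160000)/4.400000 = 2.690909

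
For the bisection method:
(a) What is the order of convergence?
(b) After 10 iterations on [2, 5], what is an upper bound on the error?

(a) Bisection has linear (order 1) convergence; the error is halved each step.

(b) Error bound = (b-a)/2^n = (5 - 2)/2^{10}
    = 3/2^{10}

(a) 1 (linear); (b) error ≤ 2.93e-03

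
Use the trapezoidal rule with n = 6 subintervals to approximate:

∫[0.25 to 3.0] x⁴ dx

f(x) = x⁴
a = 0.25, b = 3.0, n = 6
h = (b - a)/n = 0.458333

Trapezoidal rule: (h/2)[f(x₀) + 2f(x₁) + 2f(x₂) + ... + f(xₙ)]

x_0 = 0.2500, f(x_0) = 0.003906, coefficient = 1
x_1 = 0.7083, f(x_1) = 0.251739, coefficient = 2
x_2 = 1.1667, f(x_2) = 1.852623, coefficient = 2
x_3 = 1.6250, f(x_3) = 6.972900, coefficient = 2
x_4 = 2.0833, f(x_4) = 18.838011, coefficient = 2
x_5 = 2.5417, f(x_5) = 41.732497, coefficient = 2
x_6 = 3.0000, f(x_6) = 81.000000, coefficient = 1

I ≈ (0.458333/2) × 220.299449 = 50.485290
Exact value: 48.599805
Error: 1.885486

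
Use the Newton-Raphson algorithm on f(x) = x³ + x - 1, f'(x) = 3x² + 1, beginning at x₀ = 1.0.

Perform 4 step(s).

f(x) = x³ + x - 1
f'(x) = 3x² + 1
x₀ = 1.0

Newton-Raphson formula: x_{n+1} = x_n - f(x_n)/f'(x_n)

Iteration 1:
  f(1.000000) = 1.000000
  f'(1.000000) = 4.000000
  x_1 = 1.000000 - 1.000000/4.000000 = 0.750000
Iteration 2:
  f(0.750000) = 0.171875
  f'(0.750000) = 2.687500
  x_2 = 0.750000 - 0.171875/2.687500 = 0.686047
Iteration 3:
  f(0.686047) = 0.008941
  f'(0.686047) = 2.411979
  x_3 = 0.686047 - 0.008941/2.411979 = 0.682340
Iteration 4:
  f(0.682340) = 0.000028
  f'(0.682340) = 2.396762
  x_4 = 0.682340 - 0.000028/2.396762 = 0.682328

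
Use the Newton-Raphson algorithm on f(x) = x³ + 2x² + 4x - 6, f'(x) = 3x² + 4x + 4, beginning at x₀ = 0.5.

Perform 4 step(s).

f(x) = x³ + 2x² + 4x - 6
f'(x) = 3x² + 4x + 4
x₀ = 0.5

Newton-Raphson formula: x_{n+1} = x_n - f(x_n)/f'(x_n)

Iteration 1:
  f(0.500000) = -3.375000
  f'(0.500000) = 6.750000
  x_1 = 0.500000 - (-3.375000)/6.750000 = 1.000000
Iteration 2:
  f(1.000000) = 1.000000
  f'(1.000000) = 11.000000
  x_2 = 1.000000 - 1.000000/11.000000 = 0.909091
Iteration 3:
  f(0.909091) = 0.040571
  f'(0.909091) = 10.115702
  x_3 = 0.909091 - 0.040571/10.115702 = 0.905080
Iteration 4:
  f(0.905080) = 0.000076
  f'(0.905080) = 10.077831
  x_4 = 0.905080 - 0.000076/10.077831 = 0.905073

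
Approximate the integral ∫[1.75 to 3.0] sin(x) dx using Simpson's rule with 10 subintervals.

f(x) = sin(x)
a = 1.75, b = 3.0, n = 10
h = (b - a)/n = 0.125000

Simpson's rule: (h/3)[f(x₀) + 4f(x₁) + 2f(x₂) + ... + f(xₙ)]

x_0 = 1.7500, f(x_0) = 0.983986, coefficient = 1
x_1 = 1.8750, f(x_1) = 0.954086, coefficient = 4
x_2 = 2.0000, f(x_2) = 0.909297, coefficient = 2
x_3 = 2.1250, f(x_3) = 0.850320, coefficient = 4
x_4 = 2.2500, f(x_4) = 0.778073, coefficient = 2
x_5 = 2.3750, f(x_5) = 0.693685, coefficient = 4
x_6 = 2.5000, f(x_6) = 0.598472, coefficient = 2
x_7 = 2.6250, f(x_7) = 0.493920, coefficient = 4
x_8 = 2.7500, f(x_8) = 0.381661, coefficient = 2
x_9 = 2.8750, f(x_9) = 0.263446, coefficient = 4
x_10 = 3.0000, f(x_10) = 0.141120, coefficient = 1

I ≈ (0.125000/3) × 19.481941 = 0.811748
Exact value: 0.811746
Error: 0.000001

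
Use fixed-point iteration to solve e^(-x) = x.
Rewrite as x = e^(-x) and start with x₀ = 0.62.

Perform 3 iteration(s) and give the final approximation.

Equation: e^(-x) = x
Fixed-point form: x = e^(-x)
x₀ = 0.62

x_1 = g(0.620000) = 0.537944
x_2 = g(0.537944) = 0.583947
x_3 = g(0.583947) = 0.557693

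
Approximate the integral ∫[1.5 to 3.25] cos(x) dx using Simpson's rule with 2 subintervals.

f(x) = cos(x)
a = 1.5, b = 3.25, n = 2
h = (b - a)/n = 0.875000

Simpson's rule: (h/3)[f(x₀) + 4f(x₁) + 2f(x₂) + ... + f(xₙ)]

x_0 = 1.5000, f(x_0) = 0.070737, coefficient = 1
x_1 = 2.3750, f(x_1) = -0.720278, coefficient = 4
x_2 = 3.2500, f(x_2) = -0.994130, coefficient = 1

I ≈ (0.875000/3) × -3.804506 = -1.109648
Exact value: -1.105690
Error: 0.003958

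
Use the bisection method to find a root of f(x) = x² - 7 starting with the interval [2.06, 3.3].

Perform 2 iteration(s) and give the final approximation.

f(x) = x² - 7
Initial interval: [2.06, 3.3]

Iteration 1:
  c_1 = (2.060000 + 3.300000)/2 = 2.680000
  f(c_1) = f(2.680000) = 0.182400
  f(a) × f(c) < 0, new interval: [2.060000, 2.680000]
Iteration 2:
  c_2 = (2.060000 + 2.680000)/2 = 2.370000
  f(c_2) = f(2.370000) = -1.383100
  f(a) × f(c) ≥ 0, new interval: [2.370000, 2.680000]

After 2 iteration(s), the approximation is c_2 = 2.370000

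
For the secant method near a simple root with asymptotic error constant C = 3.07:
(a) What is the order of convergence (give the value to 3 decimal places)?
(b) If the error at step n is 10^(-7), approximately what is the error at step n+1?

(a) Secant method has superlinear convergence with order φ = (1+√5)/2 ≈ 1.618.
    This means |e_{n+1}| ≈ C|e_n|^1.618.

(b) With |e_n| = 10^(-7) and C = 3.07:
    |e_{n+1}| ≈ 3.07 × (10^(-7))^1.618 = 3.07 × 10^(-11.33)

(a) ≈ 1.618 (golden ratio); (b) |e_{n+1}| ≈ 1.448e-11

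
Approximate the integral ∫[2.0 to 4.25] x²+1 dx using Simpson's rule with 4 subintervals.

f(x) = x²+1
a = 2.0, b = 4.25, n = 4
h = (b - a)/n = 0.562500

Simpson's rule: (h/3)[f(x₀) + 4f(x₁) + 2f(x₂) + ... + f(xₙ)]

x_0 = 2.0000, f(x_0) = 5.000000, coefficient = 1
x_1 = 2.5625, f(x_1) = 7.566406, coefficient = 4
x_2 = 3.1250, f(x_2) = 10.765625, coefficient = 2
x_3 = 3.6875, f(x_3) = 14.597656, coefficient = 4
x_4 = 4.2500, f(x_4) = 19.062500, coefficient = 1

I ≈ (0.562500/3) × 134.250000 = 25.171875
Exact value: 25.171875
Error: 0.000000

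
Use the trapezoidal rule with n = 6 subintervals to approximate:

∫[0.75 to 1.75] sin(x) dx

f(x) = sin(x)
a = 0.75, b = 1.75, n = 6
h = (b - a)/n = 0.166667

Trapezoidal rule: (h/2)[f(x₀) + 2f(x₁) + 2f(x₂) + ... + f(xₙ)]

x_0 = 0.7500, f(x_0) = 0.681639, coefficient = 1
x_1 = 0.9167, f(x_1) = 0.793578, coefficient = 2
x_2 = 1.0833, f(x_2) = 0.883524, coefficient = 2
x_3 = 1.2500, f(x_3) = 0.948985, coefficient = 2
x_4 = 1.4167, f(x_4) = 0.988146, coefficient = 2
x_5 = 1.5833, f(x_5) = 0.999921, coefficient = 2
x_6 = 1.7500, f(x_6) = 0.983986, coefficient = 1

I ≈ (0.166667/2) × 10.893931 = 0.907828
Exact value: 0.909935
Error: 0.002107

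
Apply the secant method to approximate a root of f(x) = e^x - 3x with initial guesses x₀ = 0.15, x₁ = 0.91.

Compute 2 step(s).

f(x) = e^x - 3x
x₀ = 0.15, x₁ = 0.91

Secant formula: x_{n+1} = x_n - f(x_n)(x_n - x_{n-1})/(f(x_n) - f(x_{n-1}))

Iteration 1:
  f(0.150000) = 0.711834
  f(0.910000) = -0.245677
  x_2 = 0.910000 - (-0.245677)×(0.910000 - 0.150000)/(-0.245677 - 0.711834)
       = 0.715000
Iteration 2:
  f(0.910000) = -0.245677
  f(0.715000) = -0.100813
  x_3 = 0.715000 - (-0.100813)×(0.715000 - 0.910000)/(-0.100813 - (-0.245677))
       = 0.579296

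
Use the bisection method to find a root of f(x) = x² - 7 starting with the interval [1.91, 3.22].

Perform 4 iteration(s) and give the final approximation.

f(x) = x² - 7
Initial interval: [1.91, 3.22]

Iteration 1:
  c_1 = (1.910000 + 3.220000)/2 = 2.565000
  f(c_1) = f(2.565000) = -0.420775
  f(a) × f(c) ≥ 0, new interval: [2.565000, 3.220000]
Iteration 2:
  c_2 = (2.565000 + 3.220000)/2 = 2.892500
  f(c_2) = f(2.892500) = 1.366556
  f(a) × f(c) < 0, new interval: [2.565000, 2.892500]
Iteration 3:
  c_3 = (2.565000 + 2.892500)/2 = 2.728750
  f(c_3) = f(2.728750) = 0.446077
  f(a) × f(c) < 0, new interval: [2.565000, 2.728750]
Iteration 4:
  c_4 = (2.565000 + 2.728750)/2 = 2.646875
  f(c_4) = f(2.646875) = 0.005947
  f(a) × f(c) < 0, new interval: [2.565000, 2.646875]

After 4 iteration(s), the approximation is c_4 = 2.646875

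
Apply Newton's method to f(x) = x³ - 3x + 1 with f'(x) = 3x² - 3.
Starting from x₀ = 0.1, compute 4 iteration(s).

f(x) = x³ - 3x + 1
f'(x) = 3x² - 3
x₀ = 0.1

Newton-Raphson formula: x_{n+1} = x_n - f(x_n)/f'(x_n)

Iteration 1:
  f(0.100000) = 0.701000
  f'(0.100000) = -2.970000
  x_1 = 0.100000 - 0.701000/(-2.970000) = 0.336027
Iteration 2:
  f(0.336027) = 0.029861
  f'(0.336027) = -2.661258
  x_2 = 0.336027 - 0.029861/(-2.661258) = 0.347248
Iteration 3:
  f(0.347248) = 0.000128
  f'(0.347248) = -2.638257
  x_3 = 0.347248 - 0.000128/(-2.638257) = 0.347296
Iteration 4:
  f(0.347296) = 0.000000
  f'(0.347296) = -2.638156
  x_4 = 0.347296 - 0.000000/(-2.638156) = 0.347296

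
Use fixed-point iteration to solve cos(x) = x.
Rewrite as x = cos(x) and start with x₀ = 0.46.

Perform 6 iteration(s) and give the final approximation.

Equation: cos(x) = x
Fixed-point form: x = cos(x)
x₀ = 0.46

x_1 = g(0.460000) = 0.896052
x_2 = g(0.896052) = 0.624697
x_3 = g(0.624697) = 0.811140
x_4 = g(0.811140) = 0.688672
x_5 = g(0.688672) = 0.772091
x_6 = g(0.772091) = 0.716454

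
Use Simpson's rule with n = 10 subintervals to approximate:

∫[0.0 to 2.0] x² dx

f(x) = x²
a = 0.0, b = 2.0, n = 10
h = (b - a)/n = 0.200000

Simpson's rule: (h/3)[f(x₀) + 4f(x₁) + 2f(x₂) + ... + f(xₙ)]

x_0 = 0.0000, f(x_0) = 0.000000, coefficient = 1
x_1 = 0.2000, f(x_1) = 0.040000, coefficient = 4
x_2 = 0.4000, f(x_2) = 0.160000, coefficient = 2
x_3 = 0.6000, f(x_3) = 0.360000, coefficient = 4
x_4 = 0.8000, f(x_4) = 0.640000, coefficient = 2
x_5 = 1.0000, f(x_5) = 1.000000, coefficient = 4
x_6 = 1.2000, f(x_6) = 1.440000, coefficient = 2
x_7 = 1.4000, f(x_7) = 1.960000, coefficient = 4
x_8 = 1.6000, f(x_8) = 2.560000, coefficient = 2
x_9 = 1.8000, f(x_9) = 3.240000, coefficient = 4
x_10 = 2.0000, f(x_10) = 4.000000, coefficient = 1

I ≈ (0.200000/3) × 40.000000 = 2.666667
Exact value: 2.666667
Error: 0.000000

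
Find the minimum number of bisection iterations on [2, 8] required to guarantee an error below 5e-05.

We need (b-a)/2^n ≤ 5e-05
(8 - 2)/2^n ≤ 5e-05
6/2^n ≤ 5e-05
2^n ≥ 120000
n ≥ log₂(120000) = 16.87
n ≥ 17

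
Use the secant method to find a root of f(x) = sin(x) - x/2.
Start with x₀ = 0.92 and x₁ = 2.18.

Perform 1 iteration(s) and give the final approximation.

f(x) = sin(x) - x/2
x₀ = 0.92, x₁ = 2.18

Secant formula: x_{n+1} = x_n - f(x_n)(x_n - x_{n-1})/(f(x_n) - f(x_{n-1}))

Iteration 1:
  f(0.920000) = 0.335602
  f(2.180000) = -0.269896
  x_2 = 2.180000 - (-0.269896)×(2.180000 - 0.920000)/(-0.269896 - 0.335602)
       = 1.618364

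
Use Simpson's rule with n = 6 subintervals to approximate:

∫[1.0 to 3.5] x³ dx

f(x) = x³
a = 1.0, b = 3.5, n = 6
h = (b - a)/n = 0.416667

Simpson's rule: (h/3)[f(x₀) + 4f(x₁) + 2f(x₂) + ... + f(xₙ)]

x_0 = 1.0000, f(x_0) = 1.000000, coefficient = 1
x_1 = 1.4167, f(x_1) = 2.843171, coefficient = 4
x_2 = 1.8333, f(x_2) = 6.162037, coefficient = 2
x_3 = 2.2500, f(x_3) = 11.390625, coefficient = 4
x_4 = 2.6667, f(x_4) = 18.962963, coefficient = 2
x_5 = 3.0833, f(x_5) = 29.313079, coefficient = 4
x_6 = 3.5000, f(x_6) = 42.875000, coefficient = 1

I ≈ (0.416667/3) × 268.312500 = 37.265625
Exact value: 37.265625
Error: 0.000000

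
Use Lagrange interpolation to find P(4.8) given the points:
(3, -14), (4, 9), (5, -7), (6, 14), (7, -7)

Lagrange interpolation formula:
P(x) = Σ yᵢ × Lᵢ(x)
where Lᵢ(x) = Π_{j≠i} (x - xⱼ)/(xᵢ - xⱼ)

L_0(4.8) = (4.8 - 4)/(3 - 4) × (4.8 - 5)/(3 - 5) × (4.8 - 6)/(3 - 6) × (4.8 - 7)/(3 - 7) = -0.017600
L_1(4.8) = (4.8 - 3)/(4 - 3) × (4.8 - 5)/(4 - 5) × (4.8 - 6)/(4 - 6) × (4.8 - 7)/(4 - 7) = 0.158400
L_2(4.8) = (4.8 - 3)/(5 - 3) × (4.8 - 4)/(5 - 4) × (4.8 - 6)/(5 - 6) × (4.8 - 7)/(5 - 7) = 0.950400
L_3(4.8) = (4.8 - 3)/(6 - 3) × (4.8 - 4)/(6 - 4) × (4.8 - 5)/(6 - 5) × (4.8 - 7)/(6 - 7) = -0.105600
L_4(4.8) = (4.8 - 3)/(7 - 3) × (4.8 - 4)/(7 - 4) × (4.8 - 5)/(7 - 5) × (4.8 - 6)/(7 - 6) = 0.014400

P(4.8) = (-14)×L_0(4.8) + 9×L_1(4.8) + (-7)×L_2(4.8) + 14×L_3(4.8) + (-7)×L_4(4.8)
P(4.8) = -6.560000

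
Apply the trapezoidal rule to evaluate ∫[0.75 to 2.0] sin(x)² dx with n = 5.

f(x) = sin(x)²
a = 0.75, b = 2.0, n = 5
h = (b - a)/n = 0.250000

Trapezoidal rule: (h/2)[f(x₀) + 2f(x₁) + 2f(x₂) + ... + f(xₙ)]

x_0 = 0.7500, f(x_0) = 0.464631, coefficient = 1
x_1 = 1.0000, f(x_1) = 0.708073, coefficient = 2
x_2 = 1.2500, f(x_2) = 0.900572, coefficient = 2
x_3 = 1.5000, f(x_3) = 0.994996, coefficient = 2
x_4 = 1.7500, f(x_4) = 0.968228, coefficient = 2
x_5 = 2.0000, f(x_5) = 0.826822, coefficient = 1

I ≈ (0.250000/2) × 8.435193 = 1.054399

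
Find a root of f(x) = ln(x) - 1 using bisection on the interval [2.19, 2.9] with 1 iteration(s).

f(x) = ln(x) - 1
Initial interval: [2.19, 2.9]

Iteration 1:
  c_1 = (2.190000 + 2.900000)/2 = 2.545000
  f(c_1) = f(2.545000) = -0.065869
  f(a) × f(c) ≥ 0, new interval: [2.545000, 2.900000]

After 1 iteration(s), the approximation is c_1 = 2.545000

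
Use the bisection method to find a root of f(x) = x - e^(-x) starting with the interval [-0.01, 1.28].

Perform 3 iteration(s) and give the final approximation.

f(x) = x - e^(-x)
Initial interval: [-0.01, 1.28]

Iteration 1:
  c_1 = (-0.010000 + 1.280000)/2 = 0.635000
  f(c_1) = f(0.635000) = 0.105065
  f(a) × f(c) < 0, new interval: [-0.010000, 0.635000]
Iteration 2:
  c_2 = (-0.010000 + 0.635000)/2 = 0.312500
  f(c_2) = f(0.312500) = -0.419116
  f(a) × f(c) ≥ 0, new interval: [0.312500, 0.635000]
Iteration 3:
  c_3 = (0.312500 + 0.635000)/2 = 0.473750
  f(c_3) = f(0.473750) = -0.148913
  f(a) × f(c) ≥ 0, new interval: [0.473750, 0.635000]

After 3 iteration(s), the approximation is c_3 = 0.473750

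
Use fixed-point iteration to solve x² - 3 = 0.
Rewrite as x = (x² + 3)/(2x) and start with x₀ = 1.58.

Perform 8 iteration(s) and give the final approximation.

Equation: x² - 3 = 0
Fixed-point form: x = (x² + 3)/(2x)
x₀ = 1.58

x_1 = g(1.580000) = 1.739367
x_2 = g(1.739367) = 1.732066
x_3 = g(1.732066) = 1.732051
x_4 = g(1.732051) = 1.732051
x_5 = g(1.732051) = 1.732051
x_6 = g(1.732051) = 1.732051
x_7 = g(1.732051) = 1.732051
x_8 = g(1.732051) = 1.732051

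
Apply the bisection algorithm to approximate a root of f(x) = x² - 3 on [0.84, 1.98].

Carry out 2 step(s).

f(x) = x² - 3
Initial interval: [0.84, 1.98]

Iteration 1:
  c_1 = (0.840000 + 1.980000)/2 = 1.410000
  f(c_1) = f(1.410000) = -1.011900
  f(a) × f(c) ≥ 0, new interval: [1.410000, 1.980000]
Iteration 2:
  c_2 = (1.410000 + 1.980000)/2 = 1.695000
  f(c_2) = f(1.695000) = -0.126975
  f(a) × f(c) ≥ 0, new interval: [1.695000, 1.980000]

After 2 iteration(s), the approximation is c_2 = 1.695000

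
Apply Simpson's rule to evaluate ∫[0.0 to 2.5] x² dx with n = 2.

f(x) = x²
a = 0.0, b = 2.5, n = 2
h = (b - a)/n = 1.250000

Simpson's rule: (h/3)[f(x₀) + 4f(x₁) + 2f(x₂) + ... + f(xₙ)]

x_0 = 0.0000, f(x_0) = 0.000000, coefficient = 1
x_1 = 1.2500, f(x_1) = 1.562500, coefficient = 4
x_2 = 2.5000, f(x_2) = 6.250000, coefficient = 1

I ≈ (1.250000/3) × 12.500000 = 5.208333
Exact value: 5.208333
Error: 0.000000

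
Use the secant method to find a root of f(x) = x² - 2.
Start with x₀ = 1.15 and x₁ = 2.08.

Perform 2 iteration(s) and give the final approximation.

f(x) = x² - 2
x₀ = 1.15, x₁ = 2.08

Secant formula: x_{n+1} = x_n - f(x_n)(x_n - x_{n-1})/(f(x_n) - f(x_{n-1}))

Iteration 1:
  f(1.150000) = -0.677500
  f(2.080000) = 2.326400
  x_2 = 2.080000 - 2.326400×(2.080000 - 1.150000)/(2.326400 - (-0.677500))
       = 1.359752
Iteration 2:
  f(2.080000) = 2.326400
  f(1.359752) = -0.151074
  x_3 = 1.359752 - (-0.151074)×(1.359752 - 2.080000)/(-0.151074 - 2.326400)
       = 1.403672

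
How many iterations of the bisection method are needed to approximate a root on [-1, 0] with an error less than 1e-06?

We need (b-a)/2^n ≤ 1e-06
(0 - (-1))/2^n ≤ 1e-06
1/2^n ≤ 1e-06
2^n ≥ 1000000
n ≥ log₂(1000000) = 19.93
n ≥ 20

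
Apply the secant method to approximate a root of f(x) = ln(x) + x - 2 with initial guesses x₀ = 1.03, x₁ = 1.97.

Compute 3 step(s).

f(x) = ln(x) + x - 2
x₀ = 1.03, x₁ = 1.97

Secant formula: x_{n+1} = x_n - f(x_n)(x_n - x_{n-1})/(f(x_n) - f(x_{n-1}))

Iteration 1:
  f(1.030000) = -0.940441
  f(1.970000) = 0.648034
  x_2 = 1.970000 - 0.648034×(1.970000 - 1.030000)/(0.648034 - (-0.940441))
       = 1.586518
Iteration 2:
  f(1.970000) = 0.648034
  f(1.586518) = 0.048060
  x_3 = 1.586518 - 0.048060×(1.586518 - 1.970000)/(0.048060 - 0.648034)
       = 1.555800
Iteration 3:
  f(1.586518) = 0.048060
  f(1.555800) = -0.002210
  x_4 = 1.555800 - (-0.002210)×(1.555800 - 1.586518)/(-0.002210 - 0.048060)
       = 1.557151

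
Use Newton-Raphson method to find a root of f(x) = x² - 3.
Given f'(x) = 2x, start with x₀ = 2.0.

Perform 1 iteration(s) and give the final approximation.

f(x) = x² - 3
f'(x) = 2x
x₀ = 2.0

Newton-Raphson formula: x_{n+1} = x_n - f(x_n)/f'(x_n)

Iteration 1:
  f(2.000000) = 1.000000
  f'(2.000000) = 4.000000
  x_1 = 2.000000 - 1.000000/4.000000 = 1.750000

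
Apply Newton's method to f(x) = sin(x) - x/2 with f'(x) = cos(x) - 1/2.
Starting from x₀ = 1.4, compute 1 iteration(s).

f(x) = sin(x) - x/2
f'(x) = cos(x) - 1/2
x₀ = 1.4

Newton-Raphson formula: x_{n+1} = x_n - f(x_n)/f'(x_n)

Iteration 1:
  f(1.400000) = 0.285450
  f'(1.400000) = -0.330033
  x_1 = 1.400000 - 0.285450/(-0.330033) = 2.264913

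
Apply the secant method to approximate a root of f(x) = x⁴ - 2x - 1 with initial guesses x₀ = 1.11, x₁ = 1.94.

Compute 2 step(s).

f(x) = x⁴ - 2x - 1
x₀ = 1.11, x₁ = 1.94

Secant formula: x_{n+1} = x_n - f(x_n)(x_n - x_{n-1})/(f(x_n) - f(x_{n-1}))

Iteration 1:
  f(1.110000) = -1.701930
  f(1.940000) = 9.284685
  x_2 = 1.940000 - 9.284685×(1.940000 - 1.110000)/(9.284685 - (-1.701930))
       = 1.238575
Iteration 2:
  f(1.940000) = 9.284685
  f(1.238575) = -1.123787
  x_3 = 1.238575 - (-1.123787)×(1.238575 - 1.940000)/(-1.123787 - 9.284685)
       = 1.314307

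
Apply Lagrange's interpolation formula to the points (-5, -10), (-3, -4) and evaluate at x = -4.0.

Lagrange interpolation formula:
P(x) = Σ yᵢ × Lᵢ(x)
where Lᵢ(x) = Π_{j≠i} (x - xⱼ)/(xᵢ - xⱼ)

L_0(-4.0) = (-4.0 - (-3))/(-5 - (-3)) = 0.500000
L_1(-4.0) = (-4.0 - (-5))/(-3 - (-5)) = 0.500000

P(-4.0) = (-10)×L_0(-4.0) + (-4)×L_1(-4.0)
P(-4.0) = -7.000000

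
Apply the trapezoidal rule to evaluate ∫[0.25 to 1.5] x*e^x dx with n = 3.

f(x) = x*e^x
a = 0.25, b = 1.5, n = 3
h = (b - a)/n = 0.416667

Trapezoidal rule: (h/2)[f(x₀) + 2f(x₁) + 2f(x₂) + ... + f(xₙ)]

x_0 = 0.2500, f(x_0) = 0.321006, coefficient = 1
x_1 = 0.6667, f(x_1) = 1.298489, coefficient = 2
x_2 = 1.0833, f(x_2) = 3.200721, coefficient = 2
x_3 = 1.5000, f(x_3) = 6.722534, coefficient = 1

I ≈ (0.416667/2) × 16.041960 = 3.342075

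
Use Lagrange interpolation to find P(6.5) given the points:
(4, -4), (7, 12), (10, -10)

Lagrange interpolation formula:
P(x) = Σ yᵢ × Lᵢ(x)
where Lᵢ(x) = Π_{j≠i} (x - xⱼ)/(xᵢ - xⱼ)

L_0(6.5) = (6.5 - 7)/(4 - 7) × (6.5 - 10)/(4 - 10) = 0.097222
L_1(6.5) = (6.5 - 4)/(7 - 4) × (6.5 - 10)/(7 - 10) = 0.972222
L_2(6.5) = (6.5 - 4)/(10 - 4) × (6.5 - 7)/(10 - 7) = -0.069444

P(6.5) = (-4)×L_0(6.5) + 12×L_1(6.5) + (-10)×L_2(6.5)
P(6.5) = 11.972222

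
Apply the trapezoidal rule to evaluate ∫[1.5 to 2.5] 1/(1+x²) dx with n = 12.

f(x) = 1/(1+x²)
a = 1.5, b = 2.5, n = 12
h = (b - a)/n = 0.083333

Trapezoidal rule: (h/2)[f(x₀) + 2f(x₁) + 2f(x₂) + ... + f(xₙ)]

x_0 = 1.5000, f(x_0) = 0.307692, coefficient = 1
x_1 = 1.5833, f(x_1) = 0.285149, coefficient = 2
x_2 = 1.6667, f(x_2) = 0.264706, coefficient = 2
x_3 = 1.7500, f(x_3) = 0.246154, coefficient = 2
x_4 = 1.8333, f(x_4) = 0.229299, coefficient = 2
x_5 = 1.9167, f(x_5) = 0.213967, coefficient = 2
x_6 = 2.0000, f(x_6) = 0.200000, coefficient = 2
x_7 = 2.0833, f(x_7) = 0.187256, coefficient = 2
x_8 = 2.1667, f(x_8) = 0.175610, coefficient = 2
x_9 = 2.2500, f(x_9) = 0.164948, coefficient = 2
x_10 = 2.3333, f(x_10) = 0.155172, coefficient = 2
x_11 = 2.4167, f(x_11) = 0.146193, coefficient = 2
x_12 = 2.5000, f(x_12) = 0.137931, coefficient = 1

I ≈ (0.083333/2) × 4.982533 = 0.207606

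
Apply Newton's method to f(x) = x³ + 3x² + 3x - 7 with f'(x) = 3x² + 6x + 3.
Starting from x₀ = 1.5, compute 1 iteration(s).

f(x) = x³ + 3x² + 3x - 7
f'(x) = 3x² + 6x + 3
x₀ = 1.5

Newton-Raphson formula: x_{n+1} = x_n - f(x_n)/f'(x_n)

Iteration 1:
  f(1.500000) = 7.625000
  f'(1.500000) = 18.750000
  x_1 = 1.500000 - 7.625000/18.750000 = 1.093333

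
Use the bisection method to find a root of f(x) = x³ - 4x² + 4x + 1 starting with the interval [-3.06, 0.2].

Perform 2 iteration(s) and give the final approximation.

f(x) = x³ - 4x² + 4x + 1
Initial interval: [-3.06, 0.2]

Iteration 1:
  c_1 = (-3.060000 + 0.200000)/2 = -1.430000
  f(c_1) = f(-1.430000) = -15.823807
  f(a) × f(c) ≥ 0, new interval: [-1.430000, 0.200000]
Iteration 2:
  c_2 = (-1.430000 + 0.200000)/2 = -0.615000
  f(c_2) = f(-0.615000) = -3.205508
  f(a) × f(c) ≥ 0, new interval: [-0.615000, 0.200000]

After 2 iteration(s), the approximation is c_2 = -0.615000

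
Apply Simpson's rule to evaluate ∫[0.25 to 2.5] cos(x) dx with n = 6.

f(x) = cos(x)
a = 0.25, b = 2.5, n = 6
h = (b - a)/n = 0.375000

Simpson's rule: (h/3)[f(x₀) + 4f(x₁) + 2f(x₂) + ... + f(xₙ)]

x_0 = 0.2500, f(x_0) = 0.968912, coefficient = 1
x_1 = 0.6250, f(x_1) = 0.810963, coefficient = 4
x_2 = 1.0000, f(x_2) = 0.540302, coefficient = 2
x_3 = 1.3750, f(x_3) = 0.194548, coefficient = 4
x_4 = 1.7500, f(x_4) = -0.178246, coefficient = 2
x_5 = 2.1250, f(x_5) = -0.526266, coefficient = 4
x_6 = 2.5000, f(x_6) = -0.801144, coefficient = 1

I ≈ (0.375000/3) × 2.808859 = 0.351107
Exact value: 0.351068
Error: 0.000039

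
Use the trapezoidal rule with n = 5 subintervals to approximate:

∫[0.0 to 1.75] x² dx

f(x) = x²
a = 0.0, b = 1.75, n = 5
h = (b - a)/n = 0.350000

Trapezoidal rule: (h/2)[f(x₀) + 2f(x₁) + 2f(x₂) + ... + f(xₙ)]

x_0 = 0.0000, f(x_0) = 0.000000, coefficient = 1
x_1 = 0.3500, f(x_1) = 0.122500, coefficient = 2
x_2 = 0.7000, f(x_2) = 0.490000, coefficient = 2
x_3 = 1.0500, f(x_3) = 1.102500, coefficient = 2
x_4 = 1.4000, f(x_4) = 1.960000, coefficient = 2
x_5 = 1.7500, f(x_5) = 3.062500, coefficient = 1

I ≈ (0.350000/2) × 10.412500 = 1.822187
Exact value: 1.786458
Error: 0.035729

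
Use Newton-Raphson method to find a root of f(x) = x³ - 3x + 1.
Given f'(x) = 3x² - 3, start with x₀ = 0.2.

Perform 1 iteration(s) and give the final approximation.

f(x) = x³ - 3x + 1
f'(x) = 3x² - 3
x₀ = 0.2

Newton-Raphson formula: x_{n+1} = x_n - f(x_n)/f'(x_n)

Iteration 1:
  f(0.200000) = 0.408000
  f'(0.200000) = -2.880000
  x_1 = 0.200000 - 0.408000/(-2.880000) = 0.341667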